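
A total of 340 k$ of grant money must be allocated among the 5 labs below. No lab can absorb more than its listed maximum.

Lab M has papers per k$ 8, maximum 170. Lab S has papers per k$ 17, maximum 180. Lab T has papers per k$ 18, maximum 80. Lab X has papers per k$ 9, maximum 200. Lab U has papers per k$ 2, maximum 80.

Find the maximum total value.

Rank by papers per k$: Lab T 18 > Lab S 17 > Lab X 9 > Lab M 8 > Lab U 2.
Lab T takes 80 to reach its cap of 80 → 260 left.
Give Lab S 180 to hit its cap of 180 → 80 left.
Lab X has room for 200 but only 80 remain, so it gets 80.
Total = 17×180 + 18×80 + 9×80 = 5220.

5220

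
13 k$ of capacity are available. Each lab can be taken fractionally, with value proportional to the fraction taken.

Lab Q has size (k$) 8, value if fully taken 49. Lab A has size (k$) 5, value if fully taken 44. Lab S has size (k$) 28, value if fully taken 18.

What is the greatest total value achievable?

93

Rank by value-to-size ratio: Lab A 44/5≈8.8, Lab Q 49/8≈6.12, Lab S 18/28≈0.643.
Take all of Lab A (5 k$, value 44) ; 8 k$ left.
Take all of Lab Q (8 k$, value 49) ; 0 k$ left.
Total value = 93.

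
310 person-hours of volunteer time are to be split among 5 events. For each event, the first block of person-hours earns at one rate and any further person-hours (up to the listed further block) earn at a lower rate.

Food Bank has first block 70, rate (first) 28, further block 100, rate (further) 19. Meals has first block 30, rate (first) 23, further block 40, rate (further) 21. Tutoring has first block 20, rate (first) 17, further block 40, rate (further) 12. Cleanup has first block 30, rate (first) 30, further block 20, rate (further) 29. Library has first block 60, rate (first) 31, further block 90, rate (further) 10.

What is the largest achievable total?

7970

Treat each block as its own option and order by rate: Library/T1 31 > Cleanup/T1 30 > Cleanup/T2 29 > Food Bank/T1 28 > Meals/T1 23 > Meals/T2 21 > Food Bank/T2 19 > Tutoring/T1 17 > Tutoring/T2 12 > Library/T2 10.
Fill Library T1 block (60 at 31) ; 250 left.
Fill Cleanup T1 block (30 at 30) ; 220 left.
Cleanup T2 at 29: fill all 20 ; 200 left.
Fill Food Bank T1 block (70 at 28) ; 130 left.
Meals/T1 (23): +30 ; 100 left.
Fill Meals T2 block (40 at 21) ; 60 left.
Food Bank T2 at 19: only 60 left, fill 60.
Total = 31×60 + 30×30 + 29×20 + 28×70 + 23×30 + 21×40 + 19×60 = 7970.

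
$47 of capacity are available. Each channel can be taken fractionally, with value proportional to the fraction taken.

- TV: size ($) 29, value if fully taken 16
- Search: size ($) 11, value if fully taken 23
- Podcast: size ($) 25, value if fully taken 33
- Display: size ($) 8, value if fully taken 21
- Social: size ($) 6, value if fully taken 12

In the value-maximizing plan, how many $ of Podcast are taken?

Sort by value density: Display 21/8≈2.62, Search 23/11≈2.09, Social 12/6≈2, Podcast 33/25≈1.32, TV 16/29≈0.552.
Take all of Display (8 $, value 21) ; 39 $ left.
All 11 $ of Search fit (value 23) ; 28 remain.
Social: take in full, 6 $ for value 12 ; 22 left.
22 $ left: a 22/25 share of Podcast gives 33×22/25 = 29.04.

22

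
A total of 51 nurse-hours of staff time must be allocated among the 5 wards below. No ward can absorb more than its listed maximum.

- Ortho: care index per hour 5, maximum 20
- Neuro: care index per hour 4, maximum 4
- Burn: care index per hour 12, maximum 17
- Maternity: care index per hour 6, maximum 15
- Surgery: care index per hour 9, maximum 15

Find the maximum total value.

Order the wards by care index per hour: Burn 12 > Surgery 9 > Maternity 6 > Ortho 5 > Neuro 4.
Burn takes 17 to reach its cap of 17 → 34 left.
Give Surgery 15 to hit its cap of 15 → 19 left.
Give Maternity 15 to hit its cap of 15 → 4 left.
Ortho: +4 (room for 20) → 4. Pool exhausted.
Total = 5×4 + 12×17 + 6×15 + 9×15 = 449.

449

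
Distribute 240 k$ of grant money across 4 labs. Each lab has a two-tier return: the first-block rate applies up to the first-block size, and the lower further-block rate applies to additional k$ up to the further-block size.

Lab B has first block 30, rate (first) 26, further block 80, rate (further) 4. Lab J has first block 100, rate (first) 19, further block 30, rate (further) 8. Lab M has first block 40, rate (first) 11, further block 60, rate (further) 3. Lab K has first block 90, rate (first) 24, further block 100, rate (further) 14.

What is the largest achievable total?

Treat each block as its own option and order by rate: Lab B/T1 26 > Lab K/T1 24 > Lab J/T1 19 > Lab K/T2 14 > Lab M/T1 11 > Lab J/T2 8 > Lab B/T2 4 > Lab M/T2 3.
Fill Lab B T1 block (30 at 26) ; 210 left.
Lab K/T1 (24): +90 ; 120 left.
Lab J/T1 (19): +100 ; 20 left.
Lab K T2 at 14: only 20 left, fill 20.
Total = 26×30 + 24×90 + 19×100 + 14×20 = 5120.

5120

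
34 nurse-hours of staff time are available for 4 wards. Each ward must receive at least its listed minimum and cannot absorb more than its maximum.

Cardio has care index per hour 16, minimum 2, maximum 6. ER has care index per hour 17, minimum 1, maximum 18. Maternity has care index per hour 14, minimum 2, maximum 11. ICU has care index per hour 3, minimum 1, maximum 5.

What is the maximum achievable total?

Meeting every minimum uses 2+1+2+1 = 6 nurse-hours, leaving 28.
Rank by care index per hour: ER 17 > Cardio 16 > Maternity 14 > ICU 3.
ER: +17 to 18 (cap) ; 11 left.
Cardio: +4 to 6 (cap) ; 7 left.
Maternity has room for 9 more but only 7 remain, so it gets 9.
Total = 16×6 + 17×18 + 14×9 + 3×1 = 531.

531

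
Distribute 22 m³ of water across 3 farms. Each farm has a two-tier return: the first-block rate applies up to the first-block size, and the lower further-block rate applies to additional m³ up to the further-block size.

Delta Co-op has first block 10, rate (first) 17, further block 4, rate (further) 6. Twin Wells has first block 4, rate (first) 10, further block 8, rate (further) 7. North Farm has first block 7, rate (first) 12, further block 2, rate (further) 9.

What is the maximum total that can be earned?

303

Treat each block as its own option and order by rate: Delta Co-op/T1 17 > North Farm/T1 12 > Twin Wells/T1 10 > North Farm/T2 9 > Twin Wells/T2 7 > Delta Co-op/T2 6.
Fill Delta Co-op T1 block (10 at 17) — 12 left.
North Farm/T1 (12): +7 — 5 left.
Twin Wells/T1 (10): +4 — 1 left.
North Farm/T2: +1 of 2 at 9; pool empty.
Total = 17×10 + 12×7 + 10×4 + 9×1 = 303.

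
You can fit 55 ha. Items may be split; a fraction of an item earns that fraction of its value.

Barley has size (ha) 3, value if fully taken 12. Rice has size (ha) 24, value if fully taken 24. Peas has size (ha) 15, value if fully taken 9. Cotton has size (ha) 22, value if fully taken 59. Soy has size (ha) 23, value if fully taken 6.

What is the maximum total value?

98.6

Sort by value density: Barley 12/3≈4, Cotton 59/22≈2.68, Rice 24/24≈1, Peas 9/15≈0.6, Soy 6/23≈0.261.
Take all of Barley (3 ha, value 12) ; 52 ha left.
Take all of Cotton (22 ha, value 59) ; 30 ha left.
Take all of Rice (24 ha, value 24) ; 6 ha left.
Only 6 ha remain; take 6/15 of Peas for value 9×6/15 = 3.6.
Total value = 98.6.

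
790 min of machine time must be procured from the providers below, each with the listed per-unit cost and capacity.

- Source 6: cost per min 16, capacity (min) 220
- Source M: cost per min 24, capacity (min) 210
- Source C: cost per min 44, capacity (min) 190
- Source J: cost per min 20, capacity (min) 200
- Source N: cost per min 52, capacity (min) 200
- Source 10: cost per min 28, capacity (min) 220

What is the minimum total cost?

Fill from the cheapest provider first.
Take 220 from Source 6 at 16 — need 570 more.
Take 200 from Source J at 20 — need 370 more.
Source M (24): use full 210 — 160 min to go.
Source 10 at 28: take 160 of its 220 — requirement met.
Source C, Source N: unused.
Cost = 220×16 + 200×20 + 210×24 + 160×28 = 17040.

17040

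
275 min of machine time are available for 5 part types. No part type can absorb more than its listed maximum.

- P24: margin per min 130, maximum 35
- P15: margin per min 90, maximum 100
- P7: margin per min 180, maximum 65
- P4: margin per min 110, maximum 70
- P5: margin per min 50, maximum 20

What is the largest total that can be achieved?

33200

Highest margin per min first: P7 180 > P24 130 > P4 110 > P15 90 > P5 50.
P7 takes 65 to reach its cap of 65 ; 210 left.
P24 takes 35 to reach its cap of 35 ; 175 left.
P4: +70 to 70 (cap) ; 105 left.
Give P15 100 to hit its cap of 100 ; 5 left.
P5 has room for 20 but only 5 remain, so it gets 5.
Total = 130×35 + 90×100 + 180×65 + 110×70 + 50×5 = 33200.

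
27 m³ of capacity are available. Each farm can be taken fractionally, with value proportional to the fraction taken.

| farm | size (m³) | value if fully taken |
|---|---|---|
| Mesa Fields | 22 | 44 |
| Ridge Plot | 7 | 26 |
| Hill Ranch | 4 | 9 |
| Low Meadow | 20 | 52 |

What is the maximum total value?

Sort by value density: Ridge Plot 26/7≈3.71, Low Meadow 52/20≈2.6, Hill Ranch 9/4≈2.25, Mesa Fields 44/22≈2.
Ridge Plot: take in full, 7 m³ for value 26 → 20 left.
All 20 m³ of Low Meadow fit (value 52) → 0 remain.
Total value = 78.

78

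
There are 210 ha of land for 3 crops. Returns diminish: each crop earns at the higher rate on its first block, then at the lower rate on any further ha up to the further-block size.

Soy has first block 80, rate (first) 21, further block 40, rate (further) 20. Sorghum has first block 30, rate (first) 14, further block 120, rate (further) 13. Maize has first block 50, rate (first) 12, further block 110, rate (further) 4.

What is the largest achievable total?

Treat each block as its own option and order by rate: Soy/T1 21 > Soy/T2 20 > Sorghum/T1 14 > Sorghum/T2 13 > Maize/T1 12 > Maize/T2 4.
Soy/T1 (21): +80 — 130 left.
Fill Soy T2 block (40 at 20) — 90 left.
Fill Sorghum T1 block (30 at 14) — 60 left.
Sorghum/T2: +60 of 120 at 13; pool empty.
Total = 21×80 + 20×40 + 14×30 + 13×60 = 3680.

3680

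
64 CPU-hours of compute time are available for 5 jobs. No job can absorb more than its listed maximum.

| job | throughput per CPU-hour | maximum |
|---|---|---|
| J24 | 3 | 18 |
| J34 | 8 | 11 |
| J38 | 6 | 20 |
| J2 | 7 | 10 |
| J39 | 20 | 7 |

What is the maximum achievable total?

Highest throughput per CPU-hour first: J39 20 > J34 8 > J2 7 > J38 6 > J24 3.
J39 takes 7 to reach its cap of 7 → 57 left.
J34: +11 to 11 (cap) → 46 left.
Give J2 10 to hit its cap of 10 → 36 left.
Give J38 20 to hit its cap of 20 → 16 left.
J24 has room for 18 but only 16 remain, so it gets 16.
Total = 3×16 + 8×11 + 6×20 + 7×10 + 20×7 = 466.

466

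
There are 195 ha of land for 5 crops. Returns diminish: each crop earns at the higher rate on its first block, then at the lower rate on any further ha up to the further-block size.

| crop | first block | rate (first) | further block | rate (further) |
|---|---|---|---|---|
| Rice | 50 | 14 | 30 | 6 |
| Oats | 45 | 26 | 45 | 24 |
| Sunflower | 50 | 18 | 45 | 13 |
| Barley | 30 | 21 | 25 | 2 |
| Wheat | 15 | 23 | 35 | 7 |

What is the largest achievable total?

Rank every tier by rate: Oats/T1 26 > Oats/T2 24 > Wheat/T1 23 > Barley/T1 21 > Sunflower/T1 18 > Rice/T1 14 > Sunflower/T2 13 > Wheat/T2 7 > Rice/T2 6 > Barley/T2 2.
Fill Oats T1 block (45 at 26) → 150 left.
Oats T2 at 24: fill all 45 → 105 left.
Wheat/T1 (23): +15 → 90 left.
Fill Barley T1 block (30 at 21) → 60 left.
Sunflower T1 at 18: fill all 50 → 10 left.
Rice/T1: +10 of 50 at 14; pool empty.
Total = 26×45 + 24×45 + 23×15 + 21×30 + 18×50 + 14×10 = 4265.

4265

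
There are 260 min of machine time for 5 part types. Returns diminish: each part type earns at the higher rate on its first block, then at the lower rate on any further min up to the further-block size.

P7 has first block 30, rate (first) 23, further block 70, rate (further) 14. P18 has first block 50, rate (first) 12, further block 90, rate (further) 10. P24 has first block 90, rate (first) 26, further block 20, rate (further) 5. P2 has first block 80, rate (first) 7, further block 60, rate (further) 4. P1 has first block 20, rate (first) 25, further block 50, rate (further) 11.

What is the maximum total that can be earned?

Order all 10 blocks by rate: P24/tier1 26 > P1/tier1 25 > P7/tier1 23 > P7/tier2 14 > P18/tier1 12 > P1/tier2 11 > P18/tier2 10 > P2/tier1 7 > P24/tier2 5 > P2/tier2 4.
Fill P24 tier1 block (90 at 26) ; 170 left.
P1 tier1 at 25: fill all 20 ; 150 left.
P7 tier1 at 23: fill all 30 ; 120 left.
P7/tier2 (14): +70 ; 50 left.
P18/tier1 (12): +50 ; 0 left.
Total = 26×90 + 25×20 + 23×30 + 14×70 + 12×50 = 5110.

5110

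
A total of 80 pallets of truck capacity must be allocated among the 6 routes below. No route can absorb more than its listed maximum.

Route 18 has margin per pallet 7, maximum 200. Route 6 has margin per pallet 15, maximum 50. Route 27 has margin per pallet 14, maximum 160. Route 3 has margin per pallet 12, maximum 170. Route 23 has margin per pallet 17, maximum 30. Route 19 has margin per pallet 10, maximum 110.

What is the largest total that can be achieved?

Rank by margin per pallet: Route 23 17 > Route 6 15 > Route 27 14 > Route 3 12 > Route 19 10 > Route 18 7.
Route 23: +30 to 30 (cap) ; 50 left.
Give Route 6 50 to hit its cap of 50 ; 0 left.
Total = 15×50 + 17×30 = 1260.

1260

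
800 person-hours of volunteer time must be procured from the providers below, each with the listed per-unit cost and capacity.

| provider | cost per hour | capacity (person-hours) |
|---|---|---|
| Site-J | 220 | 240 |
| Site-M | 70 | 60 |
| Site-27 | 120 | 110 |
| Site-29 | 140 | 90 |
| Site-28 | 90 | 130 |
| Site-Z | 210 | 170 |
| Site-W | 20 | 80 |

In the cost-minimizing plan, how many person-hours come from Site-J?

160

Use providers in increasing cost order.
Site-W (20): use full 80 — 720 person-hours to go.
Take 60 from Site-M at 70 — need 660 more.
Take 130 from Site-28 at 90 — need 530 more.
Take 110 from Site-27 at 120 — need 420 more.
Take 90 from Site-29 at 140 — need 330 more.
Site-Z (210): use full 170 — 160 person-hours to go.
Site-J at 220: take 160 of its 240 — requirement met.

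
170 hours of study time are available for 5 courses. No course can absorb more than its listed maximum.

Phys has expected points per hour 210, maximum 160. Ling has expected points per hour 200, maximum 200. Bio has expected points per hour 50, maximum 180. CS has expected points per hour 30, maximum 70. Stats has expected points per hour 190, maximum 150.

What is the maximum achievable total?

Order the courses by expected points per hour: Phys 210 > Ling 200 > Stats 190 > Bio 50 > CS 30.
Phys takes 160 to reach its cap of 160 ; 10 left.
Ling has room for 200 but only 10 remain, so it gets 10.
Total = 210×160 + 200×10 = 35600.

35600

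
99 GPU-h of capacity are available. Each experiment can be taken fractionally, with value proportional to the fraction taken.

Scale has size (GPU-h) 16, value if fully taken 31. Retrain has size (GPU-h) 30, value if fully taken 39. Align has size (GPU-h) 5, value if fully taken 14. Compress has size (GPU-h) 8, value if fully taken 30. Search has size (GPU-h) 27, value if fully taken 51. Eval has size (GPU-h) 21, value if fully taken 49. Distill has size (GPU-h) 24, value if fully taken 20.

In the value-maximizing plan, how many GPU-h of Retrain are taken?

22

Best value per unit of size first: Compress 30/8≈3.75, Align 14/5≈2.8, Eval 49/21≈2.33, Scale 31/16≈1.94, Search 51/27≈1.89, Retrain 39/30≈1.3, Distill 20/24≈0.833.
All 8 GPU-h of Compress fit (value 30) → 91 remain.
Take all of Align (5 GPU-h, value 14) → 86 GPU-h left.
Take all of Eval (21 GPU-h, value 49) → 65 GPU-h left.
Scale: take in full, 16 GPU-h for value 31 → 49 left.
Take all of Search (27 GPU-h, value 51) → 22 GPU-h left.
22 GPU-h left: a 22/30 share of Retrain gives 39×22/30 = 28.6.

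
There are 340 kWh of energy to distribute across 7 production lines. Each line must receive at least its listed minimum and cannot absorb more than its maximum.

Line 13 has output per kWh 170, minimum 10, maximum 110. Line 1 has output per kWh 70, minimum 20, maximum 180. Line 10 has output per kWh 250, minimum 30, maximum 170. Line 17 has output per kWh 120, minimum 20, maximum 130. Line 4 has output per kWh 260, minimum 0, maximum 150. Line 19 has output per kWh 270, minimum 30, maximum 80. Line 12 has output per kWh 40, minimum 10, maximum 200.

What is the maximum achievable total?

79000

Meeting every minimum uses 10+20+30+20+0+30+10 = 120 kWh, leaving 220.
Highest output per kWh first: Line 19 270 > Line 4 260 > Line 10 250 > Line 13 170 > Line 17 120 > Line 1 70 > Line 12 40.
Give Line 19 50 more to hit its cap of 80 — 170 left.
Line 4 takes 150 more to reach its cap of 150 — 20 left.
Line 10 has room for 140 more but only 20 remain, so it gets 50.
Total = 170×10 + 70×20 + 250×50 + 120×20 + 260×150 + 270×80 + 40×10 = 79000.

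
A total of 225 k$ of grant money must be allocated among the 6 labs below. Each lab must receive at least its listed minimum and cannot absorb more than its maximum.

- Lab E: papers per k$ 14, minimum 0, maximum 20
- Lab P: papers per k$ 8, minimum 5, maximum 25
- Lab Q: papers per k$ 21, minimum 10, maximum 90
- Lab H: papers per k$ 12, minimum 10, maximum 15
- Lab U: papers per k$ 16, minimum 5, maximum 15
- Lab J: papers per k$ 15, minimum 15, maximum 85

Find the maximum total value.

3845

Meeting every minimum uses 0+5+10+10+5+15 = 45 k$, leaving 180.
Rank by papers per k$: Lab Q 21 > Lab U 16 > Lab J 15 > Lab E 14 > Lab H 12 > Lab P 8.
Give Lab Q 80 more to hit its cap of 90 → 100 left.
Give Lab U 10 more to hit its cap of 15 → 90 left.
Give Lab J 70 more to hit its cap of 85 → 20 left.
Lab E takes 20 more to reach its cap of 20 → 0 left.
Total = 14×20 + 8×5 + 21×90 + 12×10 + 16×15 + 15×85 = 3845.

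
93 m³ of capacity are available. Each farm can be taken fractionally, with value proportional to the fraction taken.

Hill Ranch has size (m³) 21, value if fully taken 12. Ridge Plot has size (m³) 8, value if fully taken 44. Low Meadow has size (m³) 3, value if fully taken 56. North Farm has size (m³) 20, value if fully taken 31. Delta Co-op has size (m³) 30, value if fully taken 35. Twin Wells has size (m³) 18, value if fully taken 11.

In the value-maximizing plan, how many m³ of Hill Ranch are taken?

Sort by value density: Low Meadow 56/3≈18.7, Ridge Plot 44/8≈5.5, North Farm 31/20≈1.55, Delta Co-op 35/30≈1.17, Twin Wells 11/18≈0.611, Hill Ranch 12/21≈0.571.
All 3 m³ of Low Meadow fit (value 56) — 90 remain.
All 8 m³ of Ridge Plot fit (value 44) — 82 remain.
North Farm: take in full, 20 m³ for value 31 — 62 left.
All 30 m³ of Delta Co-op fit (value 35) — 32 remain.
Take all of Twin Wells (18 m³, value 11) — 14 m³ left.
14 m³ left: a 14/21 share of Hill Ranch gives 12×14/21 = 8.

14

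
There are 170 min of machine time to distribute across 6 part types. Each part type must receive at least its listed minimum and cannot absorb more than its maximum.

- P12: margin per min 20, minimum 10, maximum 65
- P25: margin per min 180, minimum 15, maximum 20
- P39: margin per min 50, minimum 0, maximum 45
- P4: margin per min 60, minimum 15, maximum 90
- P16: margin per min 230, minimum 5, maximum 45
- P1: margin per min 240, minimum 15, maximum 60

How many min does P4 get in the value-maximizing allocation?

35

Meeting every minimum uses 10+15+0+15+5+15 = 60 min, leaving 110.
Highest margin per min first: P1 240 > P16 230 > P25 180 > P4 60 > P39 50 > P12 20.
Give P1 45 more to hit its cap of 60 → 65 left.
P16 takes 40 more to reach its cap of 45 → 25 left.
P25 takes 5 more to reach its cap of 20 → 20 left.
P4 has room for 75 more but only 20 remain, so it gets 35.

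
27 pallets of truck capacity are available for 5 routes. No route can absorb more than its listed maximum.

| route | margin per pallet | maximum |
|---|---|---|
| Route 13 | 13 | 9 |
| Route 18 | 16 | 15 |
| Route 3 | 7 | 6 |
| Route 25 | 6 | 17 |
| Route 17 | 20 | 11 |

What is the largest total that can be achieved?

473

Highest margin per pallet first: Route 17 20 > Route 18 16 > Route 13 13 > Route 3 7 > Route 25 6.
Route 17 takes 11 to reach its cap of 11 ; 16 left.
Give Route 18 15 to hit its cap of 15 ; 1 left.
Route 13: +1 (room for 9) → 1. Pool exhausted.
Total = 13×1 + 16×15 + 20×11 = 473.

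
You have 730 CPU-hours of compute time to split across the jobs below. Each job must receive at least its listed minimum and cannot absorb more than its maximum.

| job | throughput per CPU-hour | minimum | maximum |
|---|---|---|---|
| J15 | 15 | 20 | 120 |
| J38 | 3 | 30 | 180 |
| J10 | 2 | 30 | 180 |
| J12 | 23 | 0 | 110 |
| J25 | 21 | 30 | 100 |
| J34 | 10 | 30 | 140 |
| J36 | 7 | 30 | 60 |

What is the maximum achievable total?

Meeting every minimum uses 20+30+30+0+30+30+30 = 170 CPU-hours, leaving 560.
Rank by throughput per CPU-hour: J12 23 > J25 21 > J15 15 > J34 10 > J36 7 > J38 3 > J10 2.
J12 takes 110 more to reach its cap of 110 — 450 left.
J25: +70 to 100 (cap) — 380 left.
J15: +100 to 120 (cap) — 280 left.
Give J34 110 more to hit its cap of 140 — 170 left.
J36: +30 to 60 (cap) — 140 left.
Only 140 left; J38 takes them to reach 170.
Total = 15×120 + 3×170 + 2×30 + 23×110 + 21×100 + 10×140 + 7×60 = 8820.

8820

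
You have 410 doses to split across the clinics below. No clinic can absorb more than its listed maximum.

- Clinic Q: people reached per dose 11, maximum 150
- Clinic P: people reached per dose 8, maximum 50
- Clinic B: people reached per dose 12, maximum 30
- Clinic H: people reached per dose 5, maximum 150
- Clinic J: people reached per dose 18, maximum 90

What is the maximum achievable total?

4480

Order the clinics by people reached per dose: Clinic J 18 > Clinic B 12 > Clinic Q 11 > Clinic P 8 > Clinic H 5.
Give Clinic J 90 to hit its cap of 90 — 320 left.
Clinic B: +30 to 30 (cap) — 290 left.
Clinic Q takes 150 to reach its cap of 150 — 140 left.
Clinic P: +50 to 50 (cap) — 90 left.
Only 90 left; Clinic H takes them to reach 90.
Total = 11×150 + 8×50 + 12×30 + 5×90 + 18×90 = 4480.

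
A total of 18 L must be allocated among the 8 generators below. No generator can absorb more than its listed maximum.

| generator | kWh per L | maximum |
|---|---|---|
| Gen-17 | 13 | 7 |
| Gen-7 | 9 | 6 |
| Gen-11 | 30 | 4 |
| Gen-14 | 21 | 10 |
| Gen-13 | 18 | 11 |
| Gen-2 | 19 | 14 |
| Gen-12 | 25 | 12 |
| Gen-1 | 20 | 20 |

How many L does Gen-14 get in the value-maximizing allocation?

Order the generators by kWh per L: Gen-11 30 > Gen-12 25 > Gen-14 21 > Gen-1 20 > Gen-2 19 > Gen-13 18 > Gen-17 13 > Gen-7 9.
Gen-11 takes 4 to reach its cap of 4 ; 14 left.
Give Gen-12 12 to hit its cap of 12 ; 2 left.
Gen-14 has room for 10 but only 2 remain, so it gets 2.

2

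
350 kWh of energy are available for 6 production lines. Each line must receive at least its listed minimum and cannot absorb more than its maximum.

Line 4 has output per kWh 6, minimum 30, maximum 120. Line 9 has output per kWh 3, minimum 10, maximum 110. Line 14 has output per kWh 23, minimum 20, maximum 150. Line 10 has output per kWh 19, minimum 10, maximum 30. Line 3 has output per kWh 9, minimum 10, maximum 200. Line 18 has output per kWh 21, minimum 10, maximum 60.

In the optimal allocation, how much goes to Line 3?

Meeting every minimum uses 30+10+20+10+10+10 = 90 kWh, leaving 260.
Highest output per kWh first: Line 14 23 > Line 18 21 > Line 10 19 > Line 3 9 > Line 4 6 > Line 9 3.
Give Line 14 130 more to hit its cap of 150 — 130 left.
Line 18 takes 50 more to reach its cap of 60 — 80 left.
Line 10 takes 20 more to reach its cap of 30 — 60 left.
Only 60 left; Line 3 takes them to reach 70.

70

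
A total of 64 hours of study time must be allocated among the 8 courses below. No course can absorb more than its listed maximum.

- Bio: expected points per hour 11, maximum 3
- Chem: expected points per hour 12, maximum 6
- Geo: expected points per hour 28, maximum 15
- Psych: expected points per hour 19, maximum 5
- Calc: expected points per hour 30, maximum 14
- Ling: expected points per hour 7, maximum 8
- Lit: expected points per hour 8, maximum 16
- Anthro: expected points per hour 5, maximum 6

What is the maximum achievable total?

1203

Order the courses by expected points per hour: Calc 30 > Geo 28 > Psych 19 > Chem 12 > Bio 11 > Lit 8 > Ling 7 > Anthro 5.
Give Calc 14 to hit its cap of 14 → 50 left.
Geo: +15 to 15 (cap) → 35 left.
Psych: +5 to 5 (cap) → 30 left.
Chem: +6 to 6 (cap) → 24 left.
Give Bio 3 to hit its cap of 3 → 21 left.
Lit: +16 to 16 (cap) → 5 left.
Ling has room for 8 but only 5 remain, so it gets 5.
Total = 11×3 + 12×6 + 28×15 + 19×5 + 30×14 + 7×5 + 8×16 = 1203.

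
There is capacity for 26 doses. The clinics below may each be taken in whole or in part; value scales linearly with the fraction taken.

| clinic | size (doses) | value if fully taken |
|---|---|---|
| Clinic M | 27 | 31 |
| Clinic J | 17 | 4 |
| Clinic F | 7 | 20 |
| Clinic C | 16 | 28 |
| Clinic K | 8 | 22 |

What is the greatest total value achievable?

61.25

Sort by value density: Clinic F 20/7≈2.86, Clinic K 22/8≈2.75, Clinic C 28/16≈1.75, Clinic M 31/27≈1.15, Clinic J 4/17≈0.235.
All 7 doses of Clinic F fit (value 20) → 19 remain.
Take all of Clinic K (8 doses, value 22) → 11 doses left.
Only 11 doses remain; take 11/16 of Clinic C for value 28×11/16 = 19.25.
Total value = 61.25.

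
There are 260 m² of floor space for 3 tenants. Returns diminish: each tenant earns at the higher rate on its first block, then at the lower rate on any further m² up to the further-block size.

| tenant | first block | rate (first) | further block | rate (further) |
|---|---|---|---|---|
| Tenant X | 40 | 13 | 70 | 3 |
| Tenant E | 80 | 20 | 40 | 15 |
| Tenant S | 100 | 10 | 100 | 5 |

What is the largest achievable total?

Order all 6 blocks by rate: Tenant E/tier1 20 > Tenant E/tier2 15 > Tenant X/tier1 13 > Tenant S/tier1 10 > Tenant S/tier2 5 > Tenant X/tier2 3.
Tenant E/tier1 (20): +80 ; 180 left.
Fill Tenant E tier2 block (40 at 15) ; 140 left.
Tenant X/tier1 (13): +40 ; 100 left.
Fill Tenant S tier1 block (100 at 10) ; 0 left.
Total = 20×80 + 15×40 + 13×40 + 10×100 = 3720.

3720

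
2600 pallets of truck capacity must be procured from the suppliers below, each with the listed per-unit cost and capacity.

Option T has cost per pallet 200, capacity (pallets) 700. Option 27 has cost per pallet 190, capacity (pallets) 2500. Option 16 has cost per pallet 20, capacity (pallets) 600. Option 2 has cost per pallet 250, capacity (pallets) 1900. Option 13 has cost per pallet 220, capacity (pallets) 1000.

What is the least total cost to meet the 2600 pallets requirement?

Fill from the cheapest supplier first.
Option 16 at 20: take all 600 pallets → 2000 still needed.
Take 2000 from Option 27 at 190 to finish.
Option T, Option 13, Option 2: unused.
Cost = 600×20 + 2000×190 = 392000.

392000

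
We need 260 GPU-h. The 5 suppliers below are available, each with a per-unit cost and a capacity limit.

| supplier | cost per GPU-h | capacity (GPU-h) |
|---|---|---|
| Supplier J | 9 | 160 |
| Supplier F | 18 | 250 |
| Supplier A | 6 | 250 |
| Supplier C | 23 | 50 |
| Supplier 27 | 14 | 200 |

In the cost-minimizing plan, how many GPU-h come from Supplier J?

10

Cheapest first:
Supplier A at 6: take all 250 GPU-h — 10 still needed.
Supplier J at 9: take 10 of its 160 — requirement met.
Supplier 27, Supplier F, Supplier C: unused.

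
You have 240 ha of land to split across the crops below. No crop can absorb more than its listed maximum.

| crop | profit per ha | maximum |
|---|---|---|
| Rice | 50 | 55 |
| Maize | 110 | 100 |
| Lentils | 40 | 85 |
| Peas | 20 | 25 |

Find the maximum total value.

Order the crops by profit per ha: Maize 110 > Rice 50 > Lentils 40 > Peas 20.
Maize takes 100 to reach its cap of 100 ; 140 left.
Rice takes 55 to reach its cap of 55 ; 85 left.
Give Lentils 85 to hit its cap of 85 ; 0 left.
Total = 50×55 + 110×100 + 40×85 = 17150.

17150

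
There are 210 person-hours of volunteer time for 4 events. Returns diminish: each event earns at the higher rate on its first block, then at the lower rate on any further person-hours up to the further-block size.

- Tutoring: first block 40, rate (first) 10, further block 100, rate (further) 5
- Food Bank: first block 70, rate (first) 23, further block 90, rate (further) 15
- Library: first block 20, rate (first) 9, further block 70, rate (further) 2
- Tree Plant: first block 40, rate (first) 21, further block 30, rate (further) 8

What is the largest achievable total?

3900

Rank every tier by rate: Food Bank/T1 23 > Tree Plant/T1 21 > Food Bank/T2 15 > Tutoring/T1 10 > Library/T1 9 > Tree Plant/T2 8 > Tutoring/T2 5 > Library/T2 2.
Fill Food Bank T1 block (70 at 23) → 140 left.
Tree Plant T1 at 21: fill all 40 → 100 left.
Food Bank T2 at 15: fill all 90 → 10 left.
Tutoring T1 at 10: only 10 left, fill 10.
Total = 23×70 + 21×40 + 15×90 + 10×10 = 3900.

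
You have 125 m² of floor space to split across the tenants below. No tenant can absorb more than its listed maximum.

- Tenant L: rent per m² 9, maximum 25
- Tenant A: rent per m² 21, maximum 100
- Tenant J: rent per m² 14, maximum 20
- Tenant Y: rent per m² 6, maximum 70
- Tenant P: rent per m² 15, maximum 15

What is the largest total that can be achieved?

Order the tenants by rent per m²: Tenant A 21 > Tenant P 15 > Tenant J 14 > Tenant L 9 > Tenant Y 6.
Tenant A takes 100 to reach its cap of 100 → 25 left.
Tenant P takes 15 to reach its cap of 15 → 10 left.
Tenant J has room for 20 but only 10 remain, so it gets 10.
Total = 21×100 + 14×10 + 15×15 = 2465.

2465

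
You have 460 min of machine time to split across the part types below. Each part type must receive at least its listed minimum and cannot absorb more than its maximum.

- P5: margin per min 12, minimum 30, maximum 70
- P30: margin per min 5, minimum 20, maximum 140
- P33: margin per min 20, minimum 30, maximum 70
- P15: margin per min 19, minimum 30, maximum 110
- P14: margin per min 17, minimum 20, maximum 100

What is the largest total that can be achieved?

Meeting every minimum uses 30+20+30+30+20 = 130 min, leaving 330.
Highest margin per min first: P33 20 > P15 19 > P14 17 > P5 12 > P30 5.
P33 takes 40 more to reach its cap of 70 → 290 left.
P15 takes 80 more to reach its cap of 110 → 210 left.
P14 takes 80 more to reach its cap of 100 → 130 left.
P5 takes 40 more to reach its cap of 70 → 90 left.
P30 has room for 120 more but only 90 remain, so it gets 110.
Total = 12×70 + 5×110 + 20×70 + 19×110 + 17×100 = 6580.

6580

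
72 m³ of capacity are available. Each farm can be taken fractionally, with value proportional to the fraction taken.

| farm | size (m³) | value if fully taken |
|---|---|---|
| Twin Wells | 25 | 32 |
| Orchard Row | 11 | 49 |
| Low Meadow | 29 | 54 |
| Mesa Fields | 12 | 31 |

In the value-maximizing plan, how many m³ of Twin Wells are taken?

20

Sort by value density: Orchard Row 49/11≈4.45, Mesa Fields 31/12≈2.58, Low Meadow 54/29≈1.86, Twin Wells 32/25≈1.28.
All 11 m³ of Orchard Row fit (value 49) — 61 remain.
Mesa Fields: take in full, 12 m³ for value 31 — 49 left.
Take all of Low Meadow (29 m³, value 54) — 20 m³ left.
Fill the last 20 m³ with part of Twin Wells: 20/25 of it earns 25.6.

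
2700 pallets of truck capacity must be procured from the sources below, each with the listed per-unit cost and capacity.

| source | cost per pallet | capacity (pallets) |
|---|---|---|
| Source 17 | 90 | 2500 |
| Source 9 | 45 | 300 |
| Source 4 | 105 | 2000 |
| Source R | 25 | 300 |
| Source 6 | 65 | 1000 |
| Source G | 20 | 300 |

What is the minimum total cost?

164000

Fill from the cheapest source first.
Source G at 20: take all 300 pallets — 2400 still needed.
Source R (25): use full 300 — 2100 pallets to go.
Source 9 at 45: take all 300 pallets — 1800 still needed.
Source 6 at 65: take all 1000 pallets — 800 still needed.
Source 17 at 90: take 800 of its 2500 — requirement met.
Source 4: unused.
Cost = 300×20 + 300×25 + 300×45 + 1000×65 + 800×90 = 164000.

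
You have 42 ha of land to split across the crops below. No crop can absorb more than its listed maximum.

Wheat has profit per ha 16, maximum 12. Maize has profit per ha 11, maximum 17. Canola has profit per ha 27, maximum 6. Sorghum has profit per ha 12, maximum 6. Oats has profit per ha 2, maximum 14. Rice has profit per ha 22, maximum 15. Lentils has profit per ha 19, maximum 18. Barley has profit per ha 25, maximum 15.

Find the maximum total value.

Highest profit per ha first: Canola 27 > Barley 25 > Rice 22 > Lentils 19 > Wheat 16 > Sorghum 12 > Maize 11 > Oats 2.
Give Canola 6 to hit its cap of 6 ; 36 left.
Barley: +15 to 15 (cap) ; 21 left.
Rice: +15 to 15 (cap) ; 6 left.
Lentils has room for 18 but only 6 remain, so it gets 6.
Total = 27×6 + 22×15 + 19×6 + 25×15 = 981.

981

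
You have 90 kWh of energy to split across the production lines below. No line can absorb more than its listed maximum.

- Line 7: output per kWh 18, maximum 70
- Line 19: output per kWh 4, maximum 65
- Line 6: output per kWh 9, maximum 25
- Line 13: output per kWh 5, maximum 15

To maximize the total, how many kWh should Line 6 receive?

Order the production lines by output per kWh: Line 7 18 > Line 6 9 > Line 13 5 > Line 19 4.
Line 7: +70 to 70 (cap) ; 20 left.
Line 6 has room for 25 but only 20 remain, so it gets 20.

20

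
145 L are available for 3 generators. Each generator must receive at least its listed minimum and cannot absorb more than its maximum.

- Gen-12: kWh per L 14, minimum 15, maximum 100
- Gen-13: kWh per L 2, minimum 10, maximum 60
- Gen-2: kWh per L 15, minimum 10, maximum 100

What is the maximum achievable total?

2010

Meeting every minimum uses 15+10+10 = 35 L, leaving 110.
Order the generators by kWh per L: Gen-2 15 > Gen-12 14 > Gen-13 2.
Give Gen-2 90 more to hit its cap of 100 → 20 left.
Gen-12 has room for 85 more but only 20 remain, so it gets 35.
Total = 14×35 + 2×10 + 15×100 = 2010.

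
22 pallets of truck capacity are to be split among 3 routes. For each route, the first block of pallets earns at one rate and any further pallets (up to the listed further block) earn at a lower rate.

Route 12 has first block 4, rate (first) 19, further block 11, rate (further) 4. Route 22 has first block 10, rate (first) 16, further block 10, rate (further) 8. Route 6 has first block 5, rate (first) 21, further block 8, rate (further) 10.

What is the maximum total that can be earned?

371

Rank every tier by rate: Route 6/first 21 > Route 12/first 19 > Route 22/first 16 > Route 6/second 10 > Route 22/second 8 > Route 12/second 4.
Fill Route 6 first block (5 at 21) — 17 left.
Route 12 first at 19: fill all 4 — 13 left.
Fill Route 22 first block (10 at 16) — 3 left.
Route 6 second at 10: only 3 left, fill 3.
Total = 21×5 + 19×4 + 16×10 + 10×3 = 371.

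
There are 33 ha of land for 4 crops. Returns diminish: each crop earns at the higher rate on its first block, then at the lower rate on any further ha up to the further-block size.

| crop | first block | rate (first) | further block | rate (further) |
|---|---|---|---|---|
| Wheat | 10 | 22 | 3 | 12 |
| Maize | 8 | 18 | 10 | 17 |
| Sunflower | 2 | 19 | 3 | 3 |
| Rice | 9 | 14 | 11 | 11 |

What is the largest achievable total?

Treat each block as its own option and order by rate: Wheat/T1 22 > Sunflower/T1 19 > Maize/T1 18 > Maize/T2 17 > Rice/T1 14 > Wheat/T2 12 > Rice/T2 11 > Sunflower/T2 3.
Fill Wheat T1 block (10 at 22) → 23 left.
Sunflower T1 at 19: fill all 2 → 21 left.
Maize/T1 (18): +8 → 13 left.
Maize T2 at 17: fill all 10 → 3 left.
Rice/T1: +3 of 9 at 14; pool empty.
Total = 22×10 + 19×2 + 18×8 + 17×10 + 14×3 = 614.

614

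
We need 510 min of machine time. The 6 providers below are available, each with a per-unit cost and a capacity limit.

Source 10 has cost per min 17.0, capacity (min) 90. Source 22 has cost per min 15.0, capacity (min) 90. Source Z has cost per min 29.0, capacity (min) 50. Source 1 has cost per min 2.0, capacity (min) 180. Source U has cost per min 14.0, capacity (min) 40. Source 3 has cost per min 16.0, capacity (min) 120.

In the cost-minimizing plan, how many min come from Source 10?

Use providers in increasing cost order.
Source 1 (2.0): use full 180 — 330 min to go.
Take 40 from Source U at 14.0 — need 290 more.
Source 22 at 15.0: take all 90 min — 200 still needed.
Source 3 at 16.0: take all 120 min — 80 still needed.
Source 10 (17.0): take the remaining 80 — done.
Source Z: unused.

80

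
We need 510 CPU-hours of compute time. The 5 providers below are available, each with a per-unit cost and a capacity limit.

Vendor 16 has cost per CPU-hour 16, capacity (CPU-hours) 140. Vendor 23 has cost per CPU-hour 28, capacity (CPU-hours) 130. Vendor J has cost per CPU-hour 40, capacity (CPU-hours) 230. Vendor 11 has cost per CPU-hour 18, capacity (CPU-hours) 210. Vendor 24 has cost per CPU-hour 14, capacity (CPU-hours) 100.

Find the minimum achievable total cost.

Cheapest first:
Vendor 24 (14): use full 100 → 410 CPU-hours to go.
Take 140 from Vendor 16 at 16 → need 270 more.
Take 210 from Vendor 11 at 18 → need 60 more.
Vendor 23 (28): take the remaining 60 → done.
Vendor J: unused.
Cost = 100×14 + 140×16 + 210×18 + 60×28 = 9100.

9100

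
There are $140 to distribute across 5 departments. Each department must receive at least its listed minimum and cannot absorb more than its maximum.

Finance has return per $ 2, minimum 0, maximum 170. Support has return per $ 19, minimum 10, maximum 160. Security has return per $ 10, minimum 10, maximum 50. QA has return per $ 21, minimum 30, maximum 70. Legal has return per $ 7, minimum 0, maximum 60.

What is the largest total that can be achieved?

Meeting every minimum uses 0+10+10+30+0 = 50 $, leaving 90.
Rank by return per $: QA 21 > Support 19 > Security 10 > Legal 7 > Finance 2.
Give QA 40 more to hit its cap of 70 — 50 left.
Support: +50 (room for 150) → 60. Pool exhausted.
Total = 19×60 + 10×10 + 21×70 = 2710.

2710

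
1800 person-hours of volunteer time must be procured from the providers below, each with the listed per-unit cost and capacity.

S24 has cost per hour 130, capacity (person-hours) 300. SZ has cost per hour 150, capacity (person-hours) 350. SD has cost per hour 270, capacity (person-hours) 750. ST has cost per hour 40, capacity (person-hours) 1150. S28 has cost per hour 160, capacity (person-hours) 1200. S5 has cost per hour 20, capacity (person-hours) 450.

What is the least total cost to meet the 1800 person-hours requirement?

Cheapest first:
Take 450 from S5 at 20 — need 1350 more.
Take 1150 from ST at 40 — need 200 more.
S24 (130): take the remaining 200 — done.
SZ, S28, SD: unused.
Cost = 450×20 + 1150×40 + 200×130 = 81000.

81000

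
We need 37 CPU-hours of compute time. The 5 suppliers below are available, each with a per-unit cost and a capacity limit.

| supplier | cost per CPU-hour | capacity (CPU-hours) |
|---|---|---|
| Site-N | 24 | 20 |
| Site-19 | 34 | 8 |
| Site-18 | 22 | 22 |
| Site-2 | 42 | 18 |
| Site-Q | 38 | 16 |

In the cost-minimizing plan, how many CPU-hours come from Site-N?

Cheapest first:
Site-18 (22): use full 22 → 15 CPU-hours to go.
Take 15 from Site-N at 24 to finish.
Site-19, Site-Q, Site-2: unused.

15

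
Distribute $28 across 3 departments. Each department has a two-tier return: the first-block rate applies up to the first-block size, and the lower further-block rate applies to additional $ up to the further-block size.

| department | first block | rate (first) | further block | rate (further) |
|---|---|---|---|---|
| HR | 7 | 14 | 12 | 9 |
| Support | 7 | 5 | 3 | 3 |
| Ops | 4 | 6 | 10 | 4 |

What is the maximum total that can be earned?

Treat each block as its own option and order by rate: HR/tier1 14 > HR/tier2 9 > Ops/tier1 6 > Support/tier1 5 > Ops/tier2 4 > Support/tier2 3.
Fill HR tier1 block (7 at 14) ; 21 left.
HR/tier2 (9): +12 ; 9 left.
Ops/tier1 (6): +4 ; 5 left.
Support/tier1: +5 of 7 at 5; pool empty.
Total = 14×7 + 9×12 + 6×4 + 5×5 = 255.

255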